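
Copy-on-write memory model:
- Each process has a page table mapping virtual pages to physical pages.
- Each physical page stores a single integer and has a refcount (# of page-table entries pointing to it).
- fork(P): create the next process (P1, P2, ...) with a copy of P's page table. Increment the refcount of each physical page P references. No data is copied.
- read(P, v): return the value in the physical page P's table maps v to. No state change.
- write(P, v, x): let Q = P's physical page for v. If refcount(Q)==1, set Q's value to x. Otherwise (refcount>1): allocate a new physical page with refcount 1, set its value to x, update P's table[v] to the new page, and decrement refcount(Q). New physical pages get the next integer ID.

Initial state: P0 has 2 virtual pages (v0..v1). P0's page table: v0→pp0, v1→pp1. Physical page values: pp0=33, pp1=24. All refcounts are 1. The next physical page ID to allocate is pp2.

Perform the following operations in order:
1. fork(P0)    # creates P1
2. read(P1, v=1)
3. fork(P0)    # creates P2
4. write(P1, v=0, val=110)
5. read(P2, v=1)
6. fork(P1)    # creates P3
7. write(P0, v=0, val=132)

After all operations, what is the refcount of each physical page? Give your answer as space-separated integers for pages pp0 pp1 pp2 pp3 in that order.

Answer: 1 4 2 1

Derivation:
Op 1: fork(P0) -> P1. 2 ppages; refcounts: pp0:2 pp1:2
Op 2: read(P1, v1) -> 24. No state change.
Op 3: fork(P0) -> P2. 2 ppages; refcounts: pp0:3 pp1:3
Op 4: write(P1, v0, 110). refcount(pp0)=3>1 -> COPY to pp2. 3 ppages; refcounts: pp0:2 pp1:3 pp2:1
Op 5: read(P2, v1) -> 24. No state change.
Op 6: fork(P1) -> P3. 3 ppages; refcounts: pp0:2 pp1:4 pp2:2
Op 7: write(P0, v0, 132). refcount(pp0)=2>1 -> COPY to pp3. 4 ppages; refcounts: pp0:1 pp1:4 pp2:2 pp3:1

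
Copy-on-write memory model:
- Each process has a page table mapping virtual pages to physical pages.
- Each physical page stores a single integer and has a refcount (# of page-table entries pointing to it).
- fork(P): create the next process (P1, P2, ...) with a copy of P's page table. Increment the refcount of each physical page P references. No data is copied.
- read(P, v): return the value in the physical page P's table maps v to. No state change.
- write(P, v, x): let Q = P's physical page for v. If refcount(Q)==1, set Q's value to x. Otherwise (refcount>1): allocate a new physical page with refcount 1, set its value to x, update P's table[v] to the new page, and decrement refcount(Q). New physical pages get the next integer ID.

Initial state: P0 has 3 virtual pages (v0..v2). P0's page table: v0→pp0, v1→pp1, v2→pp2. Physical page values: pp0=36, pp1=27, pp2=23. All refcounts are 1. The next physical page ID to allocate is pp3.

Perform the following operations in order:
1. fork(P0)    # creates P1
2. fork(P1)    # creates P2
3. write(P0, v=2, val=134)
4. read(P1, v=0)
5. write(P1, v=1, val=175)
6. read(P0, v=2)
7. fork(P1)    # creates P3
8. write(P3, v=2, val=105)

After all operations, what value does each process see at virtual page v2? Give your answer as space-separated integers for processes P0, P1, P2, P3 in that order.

Answer: 134 23 23 105

Derivation:
Op 1: fork(P0) -> P1. 3 ppages; refcounts: pp0:2 pp1:2 pp2:2
Op 2: fork(P1) -> P2. 3 ppages; refcounts: pp0:3 pp1:3 pp2:3
Op 3: write(P0, v2, 134). refcount(pp2)=3>1 -> COPY to pp3. 4 ppages; refcounts: pp0:3 pp1:3 pp2:2 pp3:1
Op 4: read(P1, v0) -> 36. No state change.
Op 5: write(P1, v1, 175). refcount(pp1)=3>1 -> COPY to pp4. 5 ppages; refcounts: pp0:3 pp1:2 pp2:2 pp3:1 pp4:1
Op 6: read(P0, v2) -> 134. No state change.
Op 7: fork(P1) -> P3. 5 ppages; refcounts: pp0:4 pp1:2 pp2:3 pp3:1 pp4:2
Op 8: write(P3, v2, 105). refcount(pp2)=3>1 -> COPY to pp5. 6 ppages; refcounts: pp0:4 pp1:2 pp2:2 pp3:1 pp4:2 pp5:1
P0: v2 -> pp3 = 134
P1: v2 -> pp2 = 23
P2: v2 -> pp2 = 23
P3: v2 -> pp5 = 105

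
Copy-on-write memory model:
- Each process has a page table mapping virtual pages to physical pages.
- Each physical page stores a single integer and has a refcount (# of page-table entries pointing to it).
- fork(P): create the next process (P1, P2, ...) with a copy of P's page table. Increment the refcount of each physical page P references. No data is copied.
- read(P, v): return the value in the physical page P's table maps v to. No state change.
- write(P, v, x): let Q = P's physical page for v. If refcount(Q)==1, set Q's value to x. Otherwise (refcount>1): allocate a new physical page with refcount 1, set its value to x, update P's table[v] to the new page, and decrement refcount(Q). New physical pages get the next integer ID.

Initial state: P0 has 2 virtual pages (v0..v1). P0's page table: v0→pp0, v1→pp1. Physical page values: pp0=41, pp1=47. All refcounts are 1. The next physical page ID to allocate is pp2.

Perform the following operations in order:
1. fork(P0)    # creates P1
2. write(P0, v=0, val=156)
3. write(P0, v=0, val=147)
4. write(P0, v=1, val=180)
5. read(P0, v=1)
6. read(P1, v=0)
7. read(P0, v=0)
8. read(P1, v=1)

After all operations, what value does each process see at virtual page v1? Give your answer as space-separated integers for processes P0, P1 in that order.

Op 1: fork(P0) -> P1. 2 ppages; refcounts: pp0:2 pp1:2
Op 2: write(P0, v0, 156). refcount(pp0)=2>1 -> COPY to pp2. 3 ppages; refcounts: pp0:1 pp1:2 pp2:1
Op 3: write(P0, v0, 147). refcount(pp2)=1 -> write in place. 3 ppages; refcounts: pp0:1 pp1:2 pp2:1
Op 4: write(P0, v1, 180). refcount(pp1)=2>1 -> COPY to pp3. 4 ppages; refcounts: pp0:1 pp1:1 pp2:1 pp3:1
Op 5: read(P0, v1) -> 180. No state change.
Op 6: read(P1, v0) -> 41. No state change.
Op 7: read(P0, v0) -> 147. No state change.
Op 8: read(P1, v1) -> 47. No state change.
P0: v1 -> pp3 = 180
P1: v1 -> pp1 = 47

Answer: 180 47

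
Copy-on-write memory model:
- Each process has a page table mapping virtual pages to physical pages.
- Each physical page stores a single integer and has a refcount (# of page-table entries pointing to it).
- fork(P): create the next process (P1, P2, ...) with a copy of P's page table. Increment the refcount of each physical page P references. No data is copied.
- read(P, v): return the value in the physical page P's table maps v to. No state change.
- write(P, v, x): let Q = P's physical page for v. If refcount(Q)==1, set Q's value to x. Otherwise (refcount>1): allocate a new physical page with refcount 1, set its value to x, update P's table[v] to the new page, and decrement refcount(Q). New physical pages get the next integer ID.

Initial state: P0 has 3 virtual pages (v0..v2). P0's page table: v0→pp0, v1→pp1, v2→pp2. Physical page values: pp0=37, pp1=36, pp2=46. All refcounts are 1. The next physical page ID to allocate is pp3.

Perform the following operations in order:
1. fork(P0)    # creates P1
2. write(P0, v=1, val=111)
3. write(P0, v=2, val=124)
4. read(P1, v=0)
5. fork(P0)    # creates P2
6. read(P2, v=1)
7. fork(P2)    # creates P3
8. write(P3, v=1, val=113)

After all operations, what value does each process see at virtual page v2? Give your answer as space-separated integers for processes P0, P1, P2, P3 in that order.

Answer: 124 46 124 124

Derivation:
Op 1: fork(P0) -> P1. 3 ppages; refcounts: pp0:2 pp1:2 pp2:2
Op 2: write(P0, v1, 111). refcount(pp1)=2>1 -> COPY to pp3. 4 ppages; refcounts: pp0:2 pp1:1 pp2:2 pp3:1
Op 3: write(P0, v2, 124). refcount(pp2)=2>1 -> COPY to pp4. 5 ppages; refcounts: pp0:2 pp1:1 pp2:1 pp3:1 pp4:1
Op 4: read(P1, v0) -> 37. No state change.
Op 5: fork(P0) -> P2. 5 ppages; refcounts: pp0:3 pp1:1 pp2:1 pp3:2 pp4:2
Op 6: read(P2, v1) -> 111. No state change.
Op 7: fork(P2) -> P3. 5 ppages; refcounts: pp0:4 pp1:1 pp2:1 pp3:3 pp4:3
Op 8: write(P3, v1, 113). refcount(pp3)=3>1 -> COPY to pp5. 6 ppages; refcounts: pp0:4 pp1:1 pp2:1 pp3:2 pp4:3 pp5:1
P0: v2 -> pp4 = 124
P1: v2 -> pp2 = 46
P2: v2 -> pp4 = 124
P3: v2 -> pp4 = 124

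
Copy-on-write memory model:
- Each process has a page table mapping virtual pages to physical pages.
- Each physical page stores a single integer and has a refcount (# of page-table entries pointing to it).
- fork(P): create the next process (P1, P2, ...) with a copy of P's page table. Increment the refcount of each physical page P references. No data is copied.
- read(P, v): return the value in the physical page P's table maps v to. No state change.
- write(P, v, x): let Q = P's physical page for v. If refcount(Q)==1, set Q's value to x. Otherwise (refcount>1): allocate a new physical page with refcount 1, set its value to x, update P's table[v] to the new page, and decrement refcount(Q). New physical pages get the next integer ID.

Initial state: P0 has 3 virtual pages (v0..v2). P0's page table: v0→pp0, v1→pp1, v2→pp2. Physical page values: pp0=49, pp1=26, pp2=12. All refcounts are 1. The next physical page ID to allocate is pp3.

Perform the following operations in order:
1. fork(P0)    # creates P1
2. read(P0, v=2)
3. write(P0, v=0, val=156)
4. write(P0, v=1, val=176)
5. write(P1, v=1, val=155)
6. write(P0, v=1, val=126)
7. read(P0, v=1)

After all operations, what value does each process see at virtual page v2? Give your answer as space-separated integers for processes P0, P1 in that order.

Answer: 12 12

Derivation:
Op 1: fork(P0) -> P1. 3 ppages; refcounts: pp0:2 pp1:2 pp2:2
Op 2: read(P0, v2) -> 12. No state change.
Op 3: write(P0, v0, 156). refcount(pp0)=2>1 -> COPY to pp3. 4 ppages; refcounts: pp0:1 pp1:2 pp2:2 pp3:1
Op 4: write(P0, v1, 176). refcount(pp1)=2>1 -> COPY to pp4. 5 ppages; refcounts: pp0:1 pp1:1 pp2:2 pp3:1 pp4:1
Op 5: write(P1, v1, 155). refcount(pp1)=1 -> write in place. 5 ppages; refcounts: pp0:1 pp1:1 pp2:2 pp3:1 pp4:1
Op 6: write(P0, v1, 126). refcount(pp4)=1 -> write in place. 5 ppages; refcounts: pp0:1 pp1:1 pp2:2 pp3:1 pp4:1
Op 7: read(P0, v1) -> 126. No state change.
P0: v2 -> pp2 = 12
P1: v2 -> pp2 = 12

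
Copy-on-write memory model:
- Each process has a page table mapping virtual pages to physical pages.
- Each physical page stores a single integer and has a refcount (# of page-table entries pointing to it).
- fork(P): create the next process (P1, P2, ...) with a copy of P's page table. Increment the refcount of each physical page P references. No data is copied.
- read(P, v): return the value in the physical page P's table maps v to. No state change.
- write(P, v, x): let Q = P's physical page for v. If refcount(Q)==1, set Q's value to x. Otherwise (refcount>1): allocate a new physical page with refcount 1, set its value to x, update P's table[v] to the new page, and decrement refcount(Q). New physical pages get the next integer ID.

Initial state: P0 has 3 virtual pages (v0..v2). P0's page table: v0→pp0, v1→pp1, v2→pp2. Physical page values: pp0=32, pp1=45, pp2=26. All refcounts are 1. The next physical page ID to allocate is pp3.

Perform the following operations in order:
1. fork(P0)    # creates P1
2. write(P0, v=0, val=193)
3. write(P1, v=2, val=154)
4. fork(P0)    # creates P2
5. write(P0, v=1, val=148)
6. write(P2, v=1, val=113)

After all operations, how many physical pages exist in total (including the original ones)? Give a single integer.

Op 1: fork(P0) -> P1. 3 ppages; refcounts: pp0:2 pp1:2 pp2:2
Op 2: write(P0, v0, 193). refcount(pp0)=2>1 -> COPY to pp3. 4 ppages; refcounts: pp0:1 pp1:2 pp2:2 pp3:1
Op 3: write(P1, v2, 154). refcount(pp2)=2>1 -> COPY to pp4. 5 ppages; refcounts: pp0:1 pp1:2 pp2:1 pp3:1 pp4:1
Op 4: fork(P0) -> P2. 5 ppages; refcounts: pp0:1 pp1:3 pp2:2 pp3:2 pp4:1
Op 5: write(P0, v1, 148). refcount(pp1)=3>1 -> COPY to pp5. 6 ppages; refcounts: pp0:1 pp1:2 pp2:2 pp3:2 pp4:1 pp5:1
Op 6: write(P2, v1, 113). refcount(pp1)=2>1 -> COPY to pp6. 7 ppages; refcounts: pp0:1 pp1:1 pp2:2 pp3:2 pp4:1 pp5:1 pp6:1

Answer: 7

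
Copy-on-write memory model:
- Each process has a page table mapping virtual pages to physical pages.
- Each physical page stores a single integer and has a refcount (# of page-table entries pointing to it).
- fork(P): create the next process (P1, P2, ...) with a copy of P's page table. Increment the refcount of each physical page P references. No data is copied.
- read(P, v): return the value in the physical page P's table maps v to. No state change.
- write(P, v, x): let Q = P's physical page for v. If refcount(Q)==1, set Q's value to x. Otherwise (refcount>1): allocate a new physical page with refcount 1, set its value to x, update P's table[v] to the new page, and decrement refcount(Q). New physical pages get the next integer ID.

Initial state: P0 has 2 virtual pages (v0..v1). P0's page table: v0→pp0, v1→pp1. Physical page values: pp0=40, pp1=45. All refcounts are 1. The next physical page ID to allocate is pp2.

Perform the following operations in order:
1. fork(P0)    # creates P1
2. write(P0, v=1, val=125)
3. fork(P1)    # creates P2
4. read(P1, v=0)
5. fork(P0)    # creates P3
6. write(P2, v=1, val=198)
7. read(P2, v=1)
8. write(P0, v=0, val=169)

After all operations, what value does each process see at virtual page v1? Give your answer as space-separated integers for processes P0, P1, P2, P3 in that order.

Answer: 125 45 198 125

Derivation:
Op 1: fork(P0) -> P1. 2 ppages; refcounts: pp0:2 pp1:2
Op 2: write(P0, v1, 125). refcount(pp1)=2>1 -> COPY to pp2. 3 ppages; refcounts: pp0:2 pp1:1 pp2:1
Op 3: fork(P1) -> P2. 3 ppages; refcounts: pp0:3 pp1:2 pp2:1
Op 4: read(P1, v0) -> 40. No state change.
Op 5: fork(P0) -> P3. 3 ppages; refcounts: pp0:4 pp1:2 pp2:2
Op 6: write(P2, v1, 198). refcount(pp1)=2>1 -> COPY to pp3. 4 ppages; refcounts: pp0:4 pp1:1 pp2:2 pp3:1
Op 7: read(P2, v1) -> 198. No state change.
Op 8: write(P0, v0, 169). refcount(pp0)=4>1 -> COPY to pp4. 5 ppages; refcounts: pp0:3 pp1:1 pp2:2 pp3:1 pp4:1
P0: v1 -> pp2 = 125
P1: v1 -> pp1 = 45
P2: v1 -> pp3 = 198
P3: v1 -> pp2 = 125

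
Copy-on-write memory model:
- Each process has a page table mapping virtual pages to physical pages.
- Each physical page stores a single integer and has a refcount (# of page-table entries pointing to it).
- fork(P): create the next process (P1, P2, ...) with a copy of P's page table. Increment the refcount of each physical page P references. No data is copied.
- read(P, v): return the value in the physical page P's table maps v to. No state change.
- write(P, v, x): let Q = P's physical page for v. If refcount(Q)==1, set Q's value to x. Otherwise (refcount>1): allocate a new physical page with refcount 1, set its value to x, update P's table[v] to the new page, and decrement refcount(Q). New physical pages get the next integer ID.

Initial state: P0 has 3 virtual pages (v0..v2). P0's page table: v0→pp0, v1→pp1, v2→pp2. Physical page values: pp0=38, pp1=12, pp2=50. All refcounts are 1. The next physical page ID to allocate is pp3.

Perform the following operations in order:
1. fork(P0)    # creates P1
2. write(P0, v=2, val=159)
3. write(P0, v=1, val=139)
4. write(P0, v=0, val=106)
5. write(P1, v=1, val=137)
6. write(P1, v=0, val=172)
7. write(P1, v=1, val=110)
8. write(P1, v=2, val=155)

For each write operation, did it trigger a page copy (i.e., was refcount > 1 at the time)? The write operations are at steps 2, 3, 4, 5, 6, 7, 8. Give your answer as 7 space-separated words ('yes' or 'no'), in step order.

Op 1: fork(P0) -> P1. 3 ppages; refcounts: pp0:2 pp1:2 pp2:2
Op 2: write(P0, v2, 159). refcount(pp2)=2>1 -> COPY to pp3. 4 ppages; refcounts: pp0:2 pp1:2 pp2:1 pp3:1
Op 3: write(P0, v1, 139). refcount(pp1)=2>1 -> COPY to pp4. 5 ppages; refcounts: pp0:2 pp1:1 pp2:1 pp3:1 pp4:1
Op 4: write(P0, v0, 106). refcount(pp0)=2>1 -> COPY to pp5. 6 ppages; refcounts: pp0:1 pp1:1 pp2:1 pp3:1 pp4:1 pp5:1
Op 5: write(P1, v1, 137). refcount(pp1)=1 -> write in place. 6 ppages; refcounts: pp0:1 pp1:1 pp2:1 pp3:1 pp4:1 pp5:1
Op 6: write(P1, v0, 172). refcount(pp0)=1 -> write in place. 6 ppages; refcounts: pp0:1 pp1:1 pp2:1 pp3:1 pp4:1 pp5:1
Op 7: write(P1, v1, 110). refcount(pp1)=1 -> write in place. 6 ppages; refcounts: pp0:1 pp1:1 pp2:1 pp3:1 pp4:1 pp5:1
Op 8: write(P1, v2, 155). refcount(pp2)=1 -> write in place. 6 ppages; refcounts: pp0:1 pp1:1 pp2:1 pp3:1 pp4:1 pp5:1

yes yes yes no no no no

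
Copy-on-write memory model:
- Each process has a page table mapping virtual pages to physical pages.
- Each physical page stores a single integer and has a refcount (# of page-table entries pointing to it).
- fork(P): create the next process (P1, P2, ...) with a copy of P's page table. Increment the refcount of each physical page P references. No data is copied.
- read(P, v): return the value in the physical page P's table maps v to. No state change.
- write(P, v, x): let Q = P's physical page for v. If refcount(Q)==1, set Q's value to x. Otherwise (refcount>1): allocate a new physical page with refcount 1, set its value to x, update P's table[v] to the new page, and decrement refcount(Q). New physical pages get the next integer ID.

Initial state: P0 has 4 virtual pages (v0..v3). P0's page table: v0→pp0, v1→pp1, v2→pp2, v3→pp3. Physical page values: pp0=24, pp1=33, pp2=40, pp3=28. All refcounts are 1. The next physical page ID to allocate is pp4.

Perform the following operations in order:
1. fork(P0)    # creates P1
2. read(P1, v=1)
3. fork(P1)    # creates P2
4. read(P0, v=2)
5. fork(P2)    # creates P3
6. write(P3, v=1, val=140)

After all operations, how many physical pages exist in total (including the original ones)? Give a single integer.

Answer: 5

Derivation:
Op 1: fork(P0) -> P1. 4 ppages; refcounts: pp0:2 pp1:2 pp2:2 pp3:2
Op 2: read(P1, v1) -> 33. No state change.
Op 3: fork(P1) -> P2. 4 ppages; refcounts: pp0:3 pp1:3 pp2:3 pp3:3
Op 4: read(P0, v2) -> 40. No state change.
Op 5: fork(P2) -> P3. 4 ppages; refcounts: pp0:4 pp1:4 pp2:4 pp3:4
Op 6: write(P3, v1, 140). refcount(pp1)=4>1 -> COPY to pp4. 5 ppages; refcounts: pp0:4 pp1:3 pp2:4 pp3:4 pp4:1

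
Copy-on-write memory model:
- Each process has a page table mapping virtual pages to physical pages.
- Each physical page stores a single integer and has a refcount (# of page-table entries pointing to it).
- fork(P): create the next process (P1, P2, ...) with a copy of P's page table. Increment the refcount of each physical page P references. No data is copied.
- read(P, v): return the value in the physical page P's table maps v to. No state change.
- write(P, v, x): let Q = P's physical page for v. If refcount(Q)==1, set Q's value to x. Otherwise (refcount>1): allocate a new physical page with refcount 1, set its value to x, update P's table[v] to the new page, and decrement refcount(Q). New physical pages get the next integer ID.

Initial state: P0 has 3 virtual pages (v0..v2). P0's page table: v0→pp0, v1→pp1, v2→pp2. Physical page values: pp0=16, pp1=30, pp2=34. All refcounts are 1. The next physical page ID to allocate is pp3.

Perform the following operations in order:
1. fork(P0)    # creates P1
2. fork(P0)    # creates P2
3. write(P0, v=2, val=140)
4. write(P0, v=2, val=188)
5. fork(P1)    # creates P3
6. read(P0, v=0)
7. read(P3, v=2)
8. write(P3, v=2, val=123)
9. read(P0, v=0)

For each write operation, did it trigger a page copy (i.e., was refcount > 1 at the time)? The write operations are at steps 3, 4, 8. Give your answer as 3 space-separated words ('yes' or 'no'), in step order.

Op 1: fork(P0) -> P1. 3 ppages; refcounts: pp0:2 pp1:2 pp2:2
Op 2: fork(P0) -> P2. 3 ppages; refcounts: pp0:3 pp1:3 pp2:3
Op 3: write(P0, v2, 140). refcount(pp2)=3>1 -> COPY to pp3. 4 ppages; refcounts: pp0:3 pp1:3 pp2:2 pp3:1
Op 4: write(P0, v2, 188). refcount(pp3)=1 -> write in place. 4 ppages; refcounts: pp0:3 pp1:3 pp2:2 pp3:1
Op 5: fork(P1) -> P3. 4 ppages; refcounts: pp0:4 pp1:4 pp2:3 pp3:1
Op 6: read(P0, v0) -> 16. No state change.
Op 7: read(P3, v2) -> 34. No state change.
Op 8: write(P3, v2, 123). refcount(pp2)=3>1 -> COPY to pp4. 5 ppages; refcounts: pp0:4 pp1:4 pp2:2 pp3:1 pp4:1
Op 9: read(P0, v0) -> 16. No state change.

yes no yes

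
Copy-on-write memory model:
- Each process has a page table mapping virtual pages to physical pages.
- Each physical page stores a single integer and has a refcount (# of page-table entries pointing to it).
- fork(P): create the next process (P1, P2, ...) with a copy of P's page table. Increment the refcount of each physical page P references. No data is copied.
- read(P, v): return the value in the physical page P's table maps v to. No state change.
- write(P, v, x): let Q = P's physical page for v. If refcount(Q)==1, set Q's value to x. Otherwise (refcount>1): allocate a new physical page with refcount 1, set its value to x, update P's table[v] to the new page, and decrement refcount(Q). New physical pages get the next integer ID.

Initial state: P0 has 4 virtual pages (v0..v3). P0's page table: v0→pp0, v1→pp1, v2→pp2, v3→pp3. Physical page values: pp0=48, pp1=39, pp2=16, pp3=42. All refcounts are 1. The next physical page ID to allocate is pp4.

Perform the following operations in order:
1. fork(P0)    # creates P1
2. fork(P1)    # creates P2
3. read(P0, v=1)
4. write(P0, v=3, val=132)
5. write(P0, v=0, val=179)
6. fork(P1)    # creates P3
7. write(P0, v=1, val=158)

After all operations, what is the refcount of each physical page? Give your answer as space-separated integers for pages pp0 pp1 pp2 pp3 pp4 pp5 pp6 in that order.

Answer: 3 3 4 3 1 1 1

Derivation:
Op 1: fork(P0) -> P1. 4 ppages; refcounts: pp0:2 pp1:2 pp2:2 pp3:2
Op 2: fork(P1) -> P2. 4 ppages; refcounts: pp0:3 pp1:3 pp2:3 pp3:3
Op 3: read(P0, v1) -> 39. No state change.
Op 4: write(P0, v3, 132). refcount(pp3)=3>1 -> COPY to pp4. 5 ppages; refcounts: pp0:3 pp1:3 pp2:3 pp3:2 pp4:1
Op 5: write(P0, v0, 179). refcount(pp0)=3>1 -> COPY to pp5. 6 ppages; refcounts: pp0:2 pp1:3 pp2:3 pp3:2 pp4:1 pp5:1
Op 6: fork(P1) -> P3. 6 ppages; refcounts: pp0:3 pp1:4 pp2:4 pp3:3 pp4:1 pp5:1
Op 7: write(P0, v1, 158). refcount(pp1)=4>1 -> COPY to pp6. 7 ppages; refcounts: pp0:3 pp1:3 pp2:4 pp3:3 pp4:1 pp5:1 pp6:1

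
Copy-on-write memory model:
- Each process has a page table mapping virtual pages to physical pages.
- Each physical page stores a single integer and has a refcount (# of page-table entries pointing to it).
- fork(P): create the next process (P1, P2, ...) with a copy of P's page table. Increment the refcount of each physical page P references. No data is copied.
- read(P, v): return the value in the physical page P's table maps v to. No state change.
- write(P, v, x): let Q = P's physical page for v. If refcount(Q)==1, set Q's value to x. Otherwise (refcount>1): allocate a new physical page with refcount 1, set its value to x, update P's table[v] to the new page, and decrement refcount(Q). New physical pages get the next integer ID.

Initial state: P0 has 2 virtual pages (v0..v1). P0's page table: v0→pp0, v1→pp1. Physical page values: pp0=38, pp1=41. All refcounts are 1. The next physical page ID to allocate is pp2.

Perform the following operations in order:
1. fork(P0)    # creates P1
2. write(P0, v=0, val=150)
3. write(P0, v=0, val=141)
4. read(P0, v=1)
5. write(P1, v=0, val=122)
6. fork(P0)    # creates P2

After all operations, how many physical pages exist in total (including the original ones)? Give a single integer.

Answer: 3

Derivation:
Op 1: fork(P0) -> P1. 2 ppages; refcounts: pp0:2 pp1:2
Op 2: write(P0, v0, 150). refcount(pp0)=2>1 -> COPY to pp2. 3 ppages; refcounts: pp0:1 pp1:2 pp2:1
Op 3: write(P0, v0, 141). refcount(pp2)=1 -> write in place. 3 ppages; refcounts: pp0:1 pp1:2 pp2:1
Op 4: read(P0, v1) -> 41. No state change.
Op 5: write(P1, v0, 122). refcount(pp0)=1 -> write in place. 3 ppages; refcounts: pp0:1 pp1:2 pp2:1
Op 6: fork(P0) -> P2. 3 ppages; refcounts: pp0:1 pp1:3 pp2:2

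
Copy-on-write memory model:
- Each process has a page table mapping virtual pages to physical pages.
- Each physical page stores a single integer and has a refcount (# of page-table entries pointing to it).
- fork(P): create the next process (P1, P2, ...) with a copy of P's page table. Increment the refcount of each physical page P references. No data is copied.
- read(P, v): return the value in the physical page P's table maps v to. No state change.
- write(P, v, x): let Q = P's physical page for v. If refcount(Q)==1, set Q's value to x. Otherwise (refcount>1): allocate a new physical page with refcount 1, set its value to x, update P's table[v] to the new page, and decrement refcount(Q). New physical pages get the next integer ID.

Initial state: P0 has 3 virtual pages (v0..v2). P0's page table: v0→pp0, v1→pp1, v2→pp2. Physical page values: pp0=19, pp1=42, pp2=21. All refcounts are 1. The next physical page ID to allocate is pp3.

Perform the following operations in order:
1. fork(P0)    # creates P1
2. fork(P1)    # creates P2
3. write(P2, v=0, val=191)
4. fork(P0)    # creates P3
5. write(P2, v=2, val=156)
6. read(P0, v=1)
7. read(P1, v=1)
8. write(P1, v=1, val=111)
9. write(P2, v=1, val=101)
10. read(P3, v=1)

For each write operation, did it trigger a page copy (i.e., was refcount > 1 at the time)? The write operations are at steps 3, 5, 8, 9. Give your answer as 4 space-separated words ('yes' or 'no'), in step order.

Op 1: fork(P0) -> P1. 3 ppages; refcounts: pp0:2 pp1:2 pp2:2
Op 2: fork(P1) -> P2. 3 ppages; refcounts: pp0:3 pp1:3 pp2:3
Op 3: write(P2, v0, 191). refcount(pp0)=3>1 -> COPY to pp3. 4 ppages; refcounts: pp0:2 pp1:3 pp2:3 pp3:1
Op 4: fork(P0) -> P3. 4 ppages; refcounts: pp0:3 pp1:4 pp2:4 pp3:1
Op 5: write(P2, v2, 156). refcount(pp2)=4>1 -> COPY to pp4. 5 ppages; refcounts: pp0:3 pp1:4 pp2:3 pp3:1 pp4:1
Op 6: read(P0, v1) -> 42. No state change.
Op 7: read(P1, v1) -> 42. No state change.
Op 8: write(P1, v1, 111). refcount(pp1)=4>1 -> COPY to pp5. 6 ppages; refcounts: pp0:3 pp1:3 pp2:3 pp3:1 pp4:1 pp5:1
Op 9: write(P2, v1, 101). refcount(pp1)=3>1 -> COPY to pp6. 7 ppages; refcounts: pp0:3 pp1:2 pp2:3 pp3:1 pp4:1 pp5:1 pp6:1
Op 10: read(P3, v1) -> 42. No state change.

yes yes yes yes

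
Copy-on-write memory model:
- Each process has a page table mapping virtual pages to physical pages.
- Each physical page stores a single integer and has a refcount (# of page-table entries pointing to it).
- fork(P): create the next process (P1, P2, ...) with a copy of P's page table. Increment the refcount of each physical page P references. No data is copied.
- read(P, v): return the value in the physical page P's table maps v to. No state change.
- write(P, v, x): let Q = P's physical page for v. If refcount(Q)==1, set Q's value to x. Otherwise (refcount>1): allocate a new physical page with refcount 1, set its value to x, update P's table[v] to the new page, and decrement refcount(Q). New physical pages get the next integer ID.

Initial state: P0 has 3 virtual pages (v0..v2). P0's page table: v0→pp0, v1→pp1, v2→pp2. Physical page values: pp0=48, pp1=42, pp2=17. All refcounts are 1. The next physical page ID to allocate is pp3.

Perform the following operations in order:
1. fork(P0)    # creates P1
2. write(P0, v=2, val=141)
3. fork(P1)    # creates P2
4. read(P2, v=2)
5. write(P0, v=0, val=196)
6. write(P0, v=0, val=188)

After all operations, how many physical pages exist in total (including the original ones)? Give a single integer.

Op 1: fork(P0) -> P1. 3 ppages; refcounts: pp0:2 pp1:2 pp2:2
Op 2: write(P0, v2, 141). refcount(pp2)=2>1 -> COPY to pp3. 4 ppages; refcounts: pp0:2 pp1:2 pp2:1 pp3:1
Op 3: fork(P1) -> P2. 4 ppages; refcounts: pp0:3 pp1:3 pp2:2 pp3:1
Op 4: read(P2, v2) -> 17. No state change.
Op 5: write(P0, v0, 196). refcount(pp0)=3>1 -> COPY to pp4. 5 ppages; refcounts: pp0:2 pp1:3 pp2:2 pp3:1 pp4:1
Op 6: write(P0, v0, 188). refcount(pp4)=1 -> write in place. 5 ppages; refcounts: pp0:2 pp1:3 pp2:2 pp3:1 pp4:1

Answer: 5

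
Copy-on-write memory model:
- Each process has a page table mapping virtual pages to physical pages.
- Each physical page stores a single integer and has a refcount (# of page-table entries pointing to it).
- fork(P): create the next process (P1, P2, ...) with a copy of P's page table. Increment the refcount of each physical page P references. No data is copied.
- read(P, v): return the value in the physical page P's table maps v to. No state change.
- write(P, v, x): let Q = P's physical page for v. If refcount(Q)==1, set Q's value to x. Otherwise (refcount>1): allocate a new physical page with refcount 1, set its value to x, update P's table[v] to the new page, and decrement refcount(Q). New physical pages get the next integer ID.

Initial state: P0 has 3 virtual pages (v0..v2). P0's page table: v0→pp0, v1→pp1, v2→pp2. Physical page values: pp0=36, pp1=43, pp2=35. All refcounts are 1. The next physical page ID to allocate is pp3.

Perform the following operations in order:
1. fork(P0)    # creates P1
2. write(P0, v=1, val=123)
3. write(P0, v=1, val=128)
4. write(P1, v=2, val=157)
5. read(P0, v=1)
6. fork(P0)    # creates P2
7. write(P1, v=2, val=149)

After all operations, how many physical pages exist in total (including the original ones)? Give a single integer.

Answer: 5

Derivation:
Op 1: fork(P0) -> P1. 3 ppages; refcounts: pp0:2 pp1:2 pp2:2
Op 2: write(P0, v1, 123). refcount(pp1)=2>1 -> COPY to pp3. 4 ppages; refcounts: pp0:2 pp1:1 pp2:2 pp3:1
Op 3: write(P0, v1, 128). refcount(pp3)=1 -> write in place. 4 ppages; refcounts: pp0:2 pp1:1 pp2:2 pp3:1
Op 4: write(P1, v2, 157). refcount(pp2)=2>1 -> COPY to pp4. 5 ppages; refcounts: pp0:2 pp1:1 pp2:1 pp3:1 pp4:1
Op 5: read(P0, v1) -> 128. No state change.
Op 6: fork(P0) -> P2. 5 ppages; refcounts: pp0:3 pp1:1 pp2:2 pp3:2 pp4:1
Op 7: write(P1, v2, 149). refcount(pp4)=1 -> write in place. 5 ppages; refcounts: pp0:3 pp1:1 pp2:2 pp3:2 pp4:1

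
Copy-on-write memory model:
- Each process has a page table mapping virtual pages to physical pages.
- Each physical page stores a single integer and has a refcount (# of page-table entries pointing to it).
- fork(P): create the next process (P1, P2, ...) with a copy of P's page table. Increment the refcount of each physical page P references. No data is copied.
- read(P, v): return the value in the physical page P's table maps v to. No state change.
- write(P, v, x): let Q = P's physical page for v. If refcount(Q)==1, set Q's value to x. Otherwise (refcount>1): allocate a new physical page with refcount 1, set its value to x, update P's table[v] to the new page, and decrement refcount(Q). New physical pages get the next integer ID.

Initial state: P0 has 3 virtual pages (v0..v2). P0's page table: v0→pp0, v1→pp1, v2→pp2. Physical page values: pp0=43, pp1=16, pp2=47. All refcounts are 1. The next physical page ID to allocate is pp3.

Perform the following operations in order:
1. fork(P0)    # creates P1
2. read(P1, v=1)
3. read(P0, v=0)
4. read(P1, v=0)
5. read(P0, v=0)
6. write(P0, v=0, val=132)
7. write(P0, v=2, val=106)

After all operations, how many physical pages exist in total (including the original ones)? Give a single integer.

Op 1: fork(P0) -> P1. 3 ppages; refcounts: pp0:2 pp1:2 pp2:2
Op 2: read(P1, v1) -> 16. No state change.
Op 3: read(P0, v0) -> 43. No state change.
Op 4: read(P1, v0) -> 43. No state change.
Op 5: read(P0, v0) -> 43. No state change.
Op 6: write(P0, v0, 132). refcount(pp0)=2>1 -> COPY to pp3. 4 ppages; refcounts: pp0:1 pp1:2 pp2:2 pp3:1
Op 7: write(P0, v2, 106). refcount(pp2)=2>1 -> COPY to pp4. 5 ppages; refcounts: pp0:1 pp1:2 pp2:1 pp3:1 pp4:1

Answer: 5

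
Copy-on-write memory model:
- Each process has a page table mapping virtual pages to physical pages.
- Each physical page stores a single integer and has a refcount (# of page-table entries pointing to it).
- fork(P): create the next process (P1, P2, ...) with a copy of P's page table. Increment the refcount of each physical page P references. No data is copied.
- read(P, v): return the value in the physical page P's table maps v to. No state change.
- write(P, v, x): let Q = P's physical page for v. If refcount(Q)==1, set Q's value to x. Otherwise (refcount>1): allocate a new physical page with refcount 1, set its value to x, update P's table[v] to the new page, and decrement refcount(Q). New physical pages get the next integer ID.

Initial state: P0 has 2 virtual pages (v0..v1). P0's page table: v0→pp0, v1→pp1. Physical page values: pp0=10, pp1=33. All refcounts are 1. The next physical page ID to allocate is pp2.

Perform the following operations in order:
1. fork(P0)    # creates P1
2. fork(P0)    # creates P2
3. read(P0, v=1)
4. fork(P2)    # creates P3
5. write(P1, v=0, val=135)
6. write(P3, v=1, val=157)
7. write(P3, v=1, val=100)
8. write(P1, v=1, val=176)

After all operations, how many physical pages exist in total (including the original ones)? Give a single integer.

Answer: 5

Derivation:
Op 1: fork(P0) -> P1. 2 ppages; refcounts: pp0:2 pp1:2
Op 2: fork(P0) -> P2. 2 ppages; refcounts: pp0:3 pp1:3
Op 3: read(P0, v1) -> 33. No state change.
Op 4: fork(P2) -> P3. 2 ppages; refcounts: pp0:4 pp1:4
Op 5: write(P1, v0, 135). refcount(pp0)=4>1 -> COPY to pp2. 3 ppages; refcounts: pp0:3 pp1:4 pp2:1
Op 6: write(P3, v1, 157). refcount(pp1)=4>1 -> COPY to pp3. 4 ppages; refcounts: pp0:3 pp1:3 pp2:1 pp3:1
Op 7: write(P3, v1, 100). refcount(pp3)=1 -> write in place. 4 ppages; refcounts: pp0:3 pp1:3 pp2:1 pp3:1
Op 8: write(P1, v1, 176). refcount(pp1)=3>1 -> COPY to pp4. 5 ppages; refcounts: pp0:3 pp1:2 pp2:1 pp3:1 pp4:1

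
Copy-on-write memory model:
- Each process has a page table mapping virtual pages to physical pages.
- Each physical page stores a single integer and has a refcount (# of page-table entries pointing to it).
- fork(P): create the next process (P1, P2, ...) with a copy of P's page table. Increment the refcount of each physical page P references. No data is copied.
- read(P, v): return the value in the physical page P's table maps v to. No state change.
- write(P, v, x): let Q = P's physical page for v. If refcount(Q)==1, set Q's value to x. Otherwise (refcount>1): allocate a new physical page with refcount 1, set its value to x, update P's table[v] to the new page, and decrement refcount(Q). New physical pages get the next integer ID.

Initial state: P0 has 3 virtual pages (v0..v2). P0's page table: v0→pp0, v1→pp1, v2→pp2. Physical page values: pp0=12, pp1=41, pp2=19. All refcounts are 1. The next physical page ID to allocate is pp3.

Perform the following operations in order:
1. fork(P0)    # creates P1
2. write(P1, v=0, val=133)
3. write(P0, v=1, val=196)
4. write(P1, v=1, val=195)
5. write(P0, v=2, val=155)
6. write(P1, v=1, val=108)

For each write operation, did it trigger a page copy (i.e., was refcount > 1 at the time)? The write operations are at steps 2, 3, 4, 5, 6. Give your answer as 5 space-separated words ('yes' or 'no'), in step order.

Op 1: fork(P0) -> P1. 3 ppages; refcounts: pp0:2 pp1:2 pp2:2
Op 2: write(P1, v0, 133). refcount(pp0)=2>1 -> COPY to pp3. 4 ppages; refcounts: pp0:1 pp1:2 pp2:2 pp3:1
Op 3: write(P0, v1, 196). refcount(pp1)=2>1 -> COPY to pp4. 5 ppages; refcounts: pp0:1 pp1:1 pp2:2 pp3:1 pp4:1
Op 4: write(P1, v1, 195). refcount(pp1)=1 -> write in place. 5 ppages; refcounts: pp0:1 pp1:1 pp2:2 pp3:1 pp4:1
Op 5: write(P0, v2, 155). refcount(pp2)=2>1 -> COPY to pp5. 6 ppages; refcounts: pp0:1 pp1:1 pp2:1 pp3:1 pp4:1 pp5:1
Op 6: write(P1, v1, 108). refcount(pp1)=1 -> write in place. 6 ppages; refcounts: pp0:1 pp1:1 pp2:1 pp3:1 pp4:1 pp5:1

yes yes no yes no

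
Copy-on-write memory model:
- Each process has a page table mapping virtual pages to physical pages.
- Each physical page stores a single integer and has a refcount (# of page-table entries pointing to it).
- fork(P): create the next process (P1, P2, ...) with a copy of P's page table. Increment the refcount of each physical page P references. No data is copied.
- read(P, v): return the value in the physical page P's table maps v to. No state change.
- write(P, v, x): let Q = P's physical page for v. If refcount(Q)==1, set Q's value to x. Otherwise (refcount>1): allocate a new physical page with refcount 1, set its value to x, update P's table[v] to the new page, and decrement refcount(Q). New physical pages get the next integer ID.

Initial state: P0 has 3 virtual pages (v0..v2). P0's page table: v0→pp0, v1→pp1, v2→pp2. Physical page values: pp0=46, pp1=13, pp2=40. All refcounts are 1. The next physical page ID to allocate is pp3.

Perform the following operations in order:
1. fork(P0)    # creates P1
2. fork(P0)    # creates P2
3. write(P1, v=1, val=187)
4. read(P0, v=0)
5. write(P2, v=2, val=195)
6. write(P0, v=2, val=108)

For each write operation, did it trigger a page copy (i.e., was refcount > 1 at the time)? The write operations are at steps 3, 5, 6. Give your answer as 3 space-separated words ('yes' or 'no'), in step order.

Op 1: fork(P0) -> P1. 3 ppages; refcounts: pp0:2 pp1:2 pp2:2
Op 2: fork(P0) -> P2. 3 ppages; refcounts: pp0:3 pp1:3 pp2:3
Op 3: write(P1, v1, 187). refcount(pp1)=3>1 -> COPY to pp3. 4 ppages; refcounts: pp0:3 pp1:2 pp2:3 pp3:1
Op 4: read(P0, v0) -> 46. No state change.
Op 5: write(P2, v2, 195). refcount(pp2)=3>1 -> COPY to pp4. 5 ppages; refcounts: pp0:3 pp1:2 pp2:2 pp3:1 pp4:1
Op 6: write(P0, v2, 108). refcount(pp2)=2>1 -> COPY to pp5. 6 ppages; refcounts: pp0:3 pp1:2 pp2:1 pp3:1 pp4:1 pp5:1

yes yes yes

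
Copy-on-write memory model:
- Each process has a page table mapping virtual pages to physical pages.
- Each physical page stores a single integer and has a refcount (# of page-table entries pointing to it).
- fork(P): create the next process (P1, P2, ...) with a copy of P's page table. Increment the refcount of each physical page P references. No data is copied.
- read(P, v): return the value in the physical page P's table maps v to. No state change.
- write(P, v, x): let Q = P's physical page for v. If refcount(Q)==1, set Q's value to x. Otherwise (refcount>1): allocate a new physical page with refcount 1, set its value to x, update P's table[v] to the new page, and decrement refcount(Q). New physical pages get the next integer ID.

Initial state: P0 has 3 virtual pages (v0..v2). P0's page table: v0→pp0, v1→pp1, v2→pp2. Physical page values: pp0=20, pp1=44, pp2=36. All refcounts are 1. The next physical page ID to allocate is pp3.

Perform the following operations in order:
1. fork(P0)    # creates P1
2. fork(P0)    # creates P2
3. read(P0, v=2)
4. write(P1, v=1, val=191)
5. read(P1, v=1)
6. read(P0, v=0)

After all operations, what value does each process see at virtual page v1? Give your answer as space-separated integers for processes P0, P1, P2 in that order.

Op 1: fork(P0) -> P1. 3 ppages; refcounts: pp0:2 pp1:2 pp2:2
Op 2: fork(P0) -> P2. 3 ppages; refcounts: pp0:3 pp1:3 pp2:3
Op 3: read(P0, v2) -> 36. No state change.
Op 4: write(P1, v1, 191). refcount(pp1)=3>1 -> COPY to pp3. 4 ppages; refcounts: pp0:3 pp1:2 pp2:3 pp3:1
Op 5: read(P1, v1) -> 191. No state change.
Op 6: read(P0, v0) -> 20. No state change.
P0: v1 -> pp1 = 44
P1: v1 -> pp3 = 191
P2: v1 -> pp1 = 44

Answer: 44 191 44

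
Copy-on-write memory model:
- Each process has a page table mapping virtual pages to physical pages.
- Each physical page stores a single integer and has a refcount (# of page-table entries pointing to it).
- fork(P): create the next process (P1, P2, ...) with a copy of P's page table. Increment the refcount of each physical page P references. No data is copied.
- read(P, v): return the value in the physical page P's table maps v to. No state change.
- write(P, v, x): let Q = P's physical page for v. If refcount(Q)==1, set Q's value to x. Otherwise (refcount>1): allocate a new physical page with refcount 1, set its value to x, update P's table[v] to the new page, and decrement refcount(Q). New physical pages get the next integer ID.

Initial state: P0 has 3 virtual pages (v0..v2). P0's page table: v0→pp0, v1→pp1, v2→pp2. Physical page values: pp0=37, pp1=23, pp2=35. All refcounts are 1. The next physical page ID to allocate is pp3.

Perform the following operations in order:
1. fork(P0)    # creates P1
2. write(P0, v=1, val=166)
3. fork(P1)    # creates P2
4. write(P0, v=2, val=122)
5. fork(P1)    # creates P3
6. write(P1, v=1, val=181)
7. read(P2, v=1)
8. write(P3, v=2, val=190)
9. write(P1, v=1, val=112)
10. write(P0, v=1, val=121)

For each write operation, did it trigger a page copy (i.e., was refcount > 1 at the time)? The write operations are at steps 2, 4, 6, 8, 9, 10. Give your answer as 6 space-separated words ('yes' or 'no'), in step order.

Op 1: fork(P0) -> P1. 3 ppages; refcounts: pp0:2 pp1:2 pp2:2
Op 2: write(P0, v1, 166). refcount(pp1)=2>1 -> COPY to pp3. 4 ppages; refcounts: pp0:2 pp1:1 pp2:2 pp3:1
Op 3: fork(P1) -> P2. 4 ppages; refcounts: pp0:3 pp1:2 pp2:3 pp3:1
Op 4: write(P0, v2, 122). refcount(pp2)=3>1 -> COPY to pp4. 5 ppages; refcounts: pp0:3 pp1:2 pp2:2 pp3:1 pp4:1
Op 5: fork(P1) -> P3. 5 ppages; refcounts: pp0:4 pp1:3 pp2:3 pp3:1 pp4:1
Op 6: write(P1, v1, 181). refcount(pp1)=3>1 -> COPY to pp5. 6 ppages; refcounts: pp0:4 pp1:2 pp2:3 pp3:1 pp4:1 pp5:1
Op 7: read(P2, v1) -> 23. No state change.
Op 8: write(P3, v2, 190). refcount(pp2)=3>1 -> COPY to pp6. 7 ppages; refcounts: pp0:4 pp1:2 pp2:2 pp3:1 pp4:1 pp5:1 pp6:1
Op 9: write(P1, v1, 112). refcount(pp5)=1 -> write in place. 7 ppages; refcounts: pp0:4 pp1:2 pp2:2 pp3:1 pp4:1 pp5:1 pp6:1
Op 10: write(P0, v1, 121). refcount(pp3)=1 -> write in place. 7 ppages; refcounts: pp0:4 pp1:2 pp2:2 pp3:1 pp4:1 pp5:1 pp6:1

yes yes yes yes no no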